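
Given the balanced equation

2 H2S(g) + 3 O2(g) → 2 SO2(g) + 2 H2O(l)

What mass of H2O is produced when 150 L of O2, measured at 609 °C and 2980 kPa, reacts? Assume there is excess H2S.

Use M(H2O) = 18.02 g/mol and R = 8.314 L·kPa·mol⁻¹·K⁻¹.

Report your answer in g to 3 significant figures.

n(O2) = PV/RT = (2980 × 150) / (8.314 × 882.15) = 60.95 mol
n(H2O) = (2/3) × 60.95 = 40.63 mol
m(H2O) = 40.63 × 18.02 = 732.2 g

732 g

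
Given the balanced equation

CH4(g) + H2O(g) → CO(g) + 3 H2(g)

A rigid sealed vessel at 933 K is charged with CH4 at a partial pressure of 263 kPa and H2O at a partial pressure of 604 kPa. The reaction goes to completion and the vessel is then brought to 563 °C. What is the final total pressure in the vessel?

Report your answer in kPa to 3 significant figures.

1250 kPa

Because the vessel is rigid and T is held at 933 K, work the stoichiometry in partial pressures (P_i = n_iRT/V).
P(H2O) required for 263 kPa of CH4 = (1/1) × 263 = 263.0 kPa; available 604 kPa, so CH4 is limiting.
P(H2O) remaining = 604 − (1/1) × 263 = 341.0 kPa
P(gaseous products) = (1+3)/1 × 263 = 1052 kPa
P_total at 933 K = 341.0 + 1052 = 1393 kPa
Scaling to 563 °C: P = 1393 × 836.15/933 = 1248 kPa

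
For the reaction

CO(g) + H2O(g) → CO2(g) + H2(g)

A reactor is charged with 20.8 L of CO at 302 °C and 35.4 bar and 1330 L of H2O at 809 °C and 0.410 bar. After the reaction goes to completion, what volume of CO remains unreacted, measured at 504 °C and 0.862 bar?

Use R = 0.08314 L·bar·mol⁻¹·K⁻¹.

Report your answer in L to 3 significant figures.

700 L

n(CO) = PV/RT = (35.4 × 20.8) / (0.08314 × 575.15) = 15.40 mol
n(H2O) = PV/RT = (0.410 × 1330) / (0.08314 × 1082.15) = 6.061 mol
For 15.40 mol CO, stoichiometry requires (1/1) × 15.40 = 15.40 mol H2O; 6.061 mol is available, so H2O is limiting.
n(CO) consumed = (1/1) × 6.061 = 6.061 mol; remaining = 15.40 − 6.061 = 9.339 mol
V(CO) = nRT/P = 9.339 × 0.08314 × 777.15 / 0.862 = 700.0 L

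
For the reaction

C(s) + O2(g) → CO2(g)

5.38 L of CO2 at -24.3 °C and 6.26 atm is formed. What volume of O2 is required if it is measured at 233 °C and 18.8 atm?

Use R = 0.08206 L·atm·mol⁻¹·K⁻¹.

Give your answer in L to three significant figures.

3.64 L

n(CO2) = PV/RT = (6.26 × 5.38) / (0.08206 × 248.85) = 1.649 mol
n(O2) = (1/1) × 1.649 = 1.649 mol
V = nRT/P = 1.649 × 0.08206 × 506.15 / 18.8 = 3.643 L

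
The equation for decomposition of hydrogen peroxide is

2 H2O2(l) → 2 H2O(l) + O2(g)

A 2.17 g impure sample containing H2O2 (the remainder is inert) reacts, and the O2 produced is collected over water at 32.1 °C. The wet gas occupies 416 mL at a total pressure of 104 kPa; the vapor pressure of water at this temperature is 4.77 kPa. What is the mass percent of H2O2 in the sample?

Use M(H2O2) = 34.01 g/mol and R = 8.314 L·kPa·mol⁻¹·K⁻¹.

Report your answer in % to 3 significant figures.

51.0 %

P(O2) = 104 − 4.77 = 99.23 kPa
n(O2) = PV/RT = (99.23 × 0.4160) / (8.314 × 305.25) = 0.01627 mol
n(H2O2) = (2/1) × 0.01627 = 0.03254 mol
m(H2O2) = 0.03254 × 34.01 = 1.107 g
%H2O2 = 1.107 / 2.17 × 100 = 51.01%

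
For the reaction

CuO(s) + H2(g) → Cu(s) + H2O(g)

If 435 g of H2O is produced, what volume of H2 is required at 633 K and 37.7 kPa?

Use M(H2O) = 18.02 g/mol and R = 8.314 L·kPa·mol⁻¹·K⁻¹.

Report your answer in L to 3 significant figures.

3370 L

n(H2O) = 435.0 / 18.02 = 24.14 mol
n(H2) = (1/1) × 24.14 = 24.14 mol
V = nRT/P = 24.14 × 8.314 × 633 / 37.7 = 3370 L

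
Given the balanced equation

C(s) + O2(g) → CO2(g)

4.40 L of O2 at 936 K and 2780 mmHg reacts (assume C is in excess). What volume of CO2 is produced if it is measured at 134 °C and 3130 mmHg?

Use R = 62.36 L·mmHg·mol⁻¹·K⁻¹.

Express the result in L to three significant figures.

n(O2) = PV/RT = (2780 × 4.40) / (62.36 × 936) = 0.2096 mol
n(CO2) = (1/1) × 0.2096 = 0.2096 mol
V = nRT/P = 0.2096 × 62.36 × 407.15 / 3130 = 1.700 L

1.70 L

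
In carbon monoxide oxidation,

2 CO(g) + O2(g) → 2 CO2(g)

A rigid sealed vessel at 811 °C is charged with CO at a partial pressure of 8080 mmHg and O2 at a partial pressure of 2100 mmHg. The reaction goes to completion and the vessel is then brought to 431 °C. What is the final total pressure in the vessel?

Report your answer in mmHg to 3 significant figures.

With V and T fixed, P_i ∝ n_i, so the mole ratios apply directly to partial pressures at 811 °C.
P(O2) required for 8080 mmHg of CO = (1/2) × 8080 = 4040 mmHg; available 2100 mmHg, so O2 is limiting.
P(CO) remaining = 8080 − (2/1) × 2100 = 3880 mmHg
P(gaseous products) = (2)/1 × 2100 = 4200 mmHg
P_total at 811 °C = 3880 + 4200 = 8080 mmHg
Scaling to 431 °C: P = 8080 × 704.15/1084.15 = 5248 mmHg

5250 mmHg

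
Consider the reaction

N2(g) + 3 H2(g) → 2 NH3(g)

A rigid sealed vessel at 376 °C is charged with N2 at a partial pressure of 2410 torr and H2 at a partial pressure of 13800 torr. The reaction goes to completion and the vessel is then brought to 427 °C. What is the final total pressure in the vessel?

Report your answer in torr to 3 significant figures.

12300 torr

Because the vessel is rigid and T is held at 376 °C, work the stoichiometry in partial pressures (P_i = n_iRT/V).
P(H2) required for 2410 torr of N2 = (3/1) × 2410 = 7230 torr; available 13800 torr, so N2 is limiting.
P(H2) remaining = 13800 − (3/1) × 2410 = 6570 torr
P(gaseous products) = (2)/1 × 2410 = 4820 torr
P_total at 376 °C = 6570 + 4820 = 11390 torr
Scaling to 427 °C: P = 11390 × 700.15/649.15 = 12280 torr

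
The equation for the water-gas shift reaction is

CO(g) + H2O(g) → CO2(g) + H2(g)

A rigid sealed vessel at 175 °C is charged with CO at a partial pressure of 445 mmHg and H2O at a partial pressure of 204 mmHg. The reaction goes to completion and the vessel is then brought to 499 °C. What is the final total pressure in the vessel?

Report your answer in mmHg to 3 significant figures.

Because the vessel is rigid and T is held at 175 °C, work the stoichiometry in partial pressures (P_i = n_iRT/V).
P(H2O) required for 445 mmHg of CO = (1/1) × 445 = 445.0 mmHg; available 204 mmHg, so H2O is limiting.
P(CO) remaining = 445 − (1/1) × 204 = 241.0 mmHg
P(gaseous products) = (1+1)/1 × 204 = 408.0 mmHg
P_total at 175 °C = 241.0 + 408.0 = 649.0 mmHg
Scaling to 499 °C: P = 649.0 × 772.15/448.15 = 1118 mmHg

1120 mmHg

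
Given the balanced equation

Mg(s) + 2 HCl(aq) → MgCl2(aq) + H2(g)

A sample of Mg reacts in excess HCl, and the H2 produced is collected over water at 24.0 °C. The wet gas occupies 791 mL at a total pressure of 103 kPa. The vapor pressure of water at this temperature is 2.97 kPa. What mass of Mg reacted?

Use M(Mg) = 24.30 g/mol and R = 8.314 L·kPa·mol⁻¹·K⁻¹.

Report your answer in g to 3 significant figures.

P(H2) = 103 − 2.97 = 100.0 kPa
n(H2) = PV/RT = (100.0 × 0.7910) / (8.314 × 297.15) = 0.03202 mol
n(Mg) = (1/1) × 0.03202 = 0.03202 mol
m(Mg) = 0.03202 × 24.30 = 0.7781 g

0.778 g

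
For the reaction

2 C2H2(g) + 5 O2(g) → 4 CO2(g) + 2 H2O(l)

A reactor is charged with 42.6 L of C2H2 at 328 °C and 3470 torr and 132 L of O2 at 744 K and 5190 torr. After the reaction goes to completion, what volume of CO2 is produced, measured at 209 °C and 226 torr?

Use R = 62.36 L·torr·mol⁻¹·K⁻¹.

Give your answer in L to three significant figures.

n(C2H2) = PV/RT = (3470 × 42.6) / (62.36 × 601.15) = 3.943 mol
n(O2) = PV/RT = (5190 × 132) / (62.36 × 744) = 14.77 mol
For 3.943 mol C2H2, stoichiometry requires (5/2) × 3.943 = 9.857 mol O2; 14.77 mol is available, so C2H2 is limiting.
n(CO2) = (4/2) × 3.943 = 7.886 mol
V(CO2) = nRT/P = 7.886 × 62.36 × 482.15 / 226 = 1049 L

1050 L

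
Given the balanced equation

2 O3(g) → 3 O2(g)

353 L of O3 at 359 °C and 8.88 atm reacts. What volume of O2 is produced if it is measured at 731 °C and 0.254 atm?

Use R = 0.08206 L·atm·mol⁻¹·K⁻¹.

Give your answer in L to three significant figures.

29400 L

n(O3) = PV/RT = (8.88 × 353) / (0.08206 × 632.15) = 60.43 mol
n(O2) = (3/2) × 60.43 = 90.64 mol
V = nRT/P = 90.64 × 0.08206 × 1004.15 / 0.254 = 29400 L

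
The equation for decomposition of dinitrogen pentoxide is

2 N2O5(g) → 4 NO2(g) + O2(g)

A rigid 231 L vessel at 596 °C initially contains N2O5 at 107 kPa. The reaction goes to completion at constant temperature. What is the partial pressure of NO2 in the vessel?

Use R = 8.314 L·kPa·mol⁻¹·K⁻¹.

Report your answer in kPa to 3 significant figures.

n(N2O5)₀ = PV/RT = (107 × 231) / (8.314 × 869.15) = 3.421 mol
n(NO2) = (4/2) × 3.421 = 6.842 mol
P(NO2) = nRT/V = 6.842 × 8.314 × 869.15 / 231 = 214.0 kPa

214 kPa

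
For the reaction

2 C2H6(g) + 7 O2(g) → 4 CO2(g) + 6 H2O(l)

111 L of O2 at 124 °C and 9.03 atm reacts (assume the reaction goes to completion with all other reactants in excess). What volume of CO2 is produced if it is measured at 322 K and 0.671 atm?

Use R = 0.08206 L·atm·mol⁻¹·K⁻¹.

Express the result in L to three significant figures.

692 L

n(O2) = PV/RT = (9.03 × 111) / (0.08206 × 397.15) = 30.76 mol
n(CO2) = (4/7) × 30.76 = 17.58 mol
V = nRT/P = 17.58 × 0.08206 × 322 / 0.671 = 692.3 L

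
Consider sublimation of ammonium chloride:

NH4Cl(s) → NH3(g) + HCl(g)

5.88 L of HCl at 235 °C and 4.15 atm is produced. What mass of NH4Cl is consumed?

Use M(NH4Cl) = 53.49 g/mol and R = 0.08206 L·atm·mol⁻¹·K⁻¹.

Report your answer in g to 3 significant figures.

n(HCl) = PV/RT = (4.15 × 5.88) / (0.08206 × 508.15) = 0.5852 mol
n(NH4Cl) = (1/1) × 0.5852 = 0.5852 mol
m(NH4Cl) = 0.5852 × 53.49 = 31.30 g

31.3 g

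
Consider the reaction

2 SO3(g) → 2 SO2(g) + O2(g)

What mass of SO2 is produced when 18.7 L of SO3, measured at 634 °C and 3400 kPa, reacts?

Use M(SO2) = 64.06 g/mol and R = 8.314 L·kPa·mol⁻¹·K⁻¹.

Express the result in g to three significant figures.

n(SO3) = PV/RT = (3400 × 18.7) / (8.314 × 907.15) = 8.430 mol
n(SO2) = (2/2) × 8.430 = 8.430 mol
m(SO2) = 8.430 × 64.06 = 540.0 g

540 g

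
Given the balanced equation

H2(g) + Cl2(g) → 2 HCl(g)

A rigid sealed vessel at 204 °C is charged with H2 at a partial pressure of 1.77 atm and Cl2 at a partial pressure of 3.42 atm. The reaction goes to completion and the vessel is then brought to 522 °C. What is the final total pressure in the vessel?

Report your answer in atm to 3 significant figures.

8.65 atm

With V and T fixed, P_i ∝ n_i, so the mole ratios apply directly to partial pressures at 204 °C.
P(Cl2) required for 1.77 atm of H2 = (1/1) × 1.77 = 1.770 atm; available 3.42 atm, so H2 is limiting.
P(Cl2) remaining = 3.42 − (1/1) × 1.77 = 1.650 atm
P(gaseous products) = (2)/1 × 1.77 = 3.540 atm
P_total at 204 °C = 1.650 + 3.540 = 5.190 atm
Scaling to 522 °C: P = 5.190 × 795.15/477.15 = 8.649 atm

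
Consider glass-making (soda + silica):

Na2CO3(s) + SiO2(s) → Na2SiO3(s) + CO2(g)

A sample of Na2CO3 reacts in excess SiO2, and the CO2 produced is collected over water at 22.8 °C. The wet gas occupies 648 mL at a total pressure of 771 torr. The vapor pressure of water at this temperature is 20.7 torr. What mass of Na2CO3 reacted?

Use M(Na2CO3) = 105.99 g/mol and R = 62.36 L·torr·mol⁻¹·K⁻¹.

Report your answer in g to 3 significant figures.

P(CO2) = 771 − 20.7 = 750.3 torr
n(CO2) = PV/RT = (750.3 × 0.6480) / (62.36 × 295.95) = 0.02634 mol
n(Na2CO3) = (1/1) × 0.02634 = 0.02634 mol
m(Na2CO3) = 0.02634 × 105.99 = 2.792 g

2.79 g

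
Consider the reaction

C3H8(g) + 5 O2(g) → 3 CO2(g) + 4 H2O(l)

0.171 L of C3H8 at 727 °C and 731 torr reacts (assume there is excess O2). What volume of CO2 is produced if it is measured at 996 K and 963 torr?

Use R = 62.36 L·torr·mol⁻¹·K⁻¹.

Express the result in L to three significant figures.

0.388 L

n(C3H8) = PV/RT = (731 × 0.171) / (62.36 × 1000.15) = 0.002004 mol
n(CO2) = (3/1) × 0.002004 = 0.006012 mol
V = nRT/P = 0.006012 × 62.36 × 996 / 963 = 0.3878 L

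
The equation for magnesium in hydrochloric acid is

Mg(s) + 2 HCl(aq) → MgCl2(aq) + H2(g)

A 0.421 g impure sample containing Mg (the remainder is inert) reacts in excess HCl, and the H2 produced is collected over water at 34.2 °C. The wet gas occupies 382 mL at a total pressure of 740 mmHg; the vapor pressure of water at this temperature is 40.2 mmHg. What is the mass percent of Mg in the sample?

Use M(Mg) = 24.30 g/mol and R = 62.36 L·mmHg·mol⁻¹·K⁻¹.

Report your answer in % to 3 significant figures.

80.5 %

P(H2) = 740 − 40.2 = 699.8 mmHg
n(H2) = PV/RT = (699.8 × 0.3820) / (62.36 × 307.35) = 0.01395 mol
n(Mg) = (1/1) × 0.01395 = 0.01395 mol
m(Mg) = 0.01395 × 24.30 = 0.3390 g
%Mg = 0.3390 / 0.421 × 100 = 80.52%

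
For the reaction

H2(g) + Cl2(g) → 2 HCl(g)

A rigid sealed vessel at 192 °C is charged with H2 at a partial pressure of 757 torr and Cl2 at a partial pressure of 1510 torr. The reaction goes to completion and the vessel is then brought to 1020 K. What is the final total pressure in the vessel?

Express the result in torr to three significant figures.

4970 torr

Because the vessel is rigid and T is held at 192 °C, work the stoichiometry in partial pressures (P_i = n_iRT/V).
P(Cl2) required for 757 torr of H2 = (1/1) × 757 = 757.0 torr; available 1510 torr, so H2 is limiting.
P(Cl2) remaining = 1510 − (1/1) × 757 = 753.0 torr
P(gaseous products) = (2)/1 × 757 = 1514 torr
P_total at 192 °C = 753.0 + 1514 = 2267 torr
Scaling to 1020 K: P = 2267 × 1020/465.15 = 4971 torr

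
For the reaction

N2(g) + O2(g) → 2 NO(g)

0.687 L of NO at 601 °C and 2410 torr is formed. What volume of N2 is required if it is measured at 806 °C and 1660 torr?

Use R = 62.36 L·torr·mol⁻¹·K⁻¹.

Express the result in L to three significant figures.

0.616 L

n(NO) = PV/RT = (2410 × 0.687) / (62.36 × 874.15) = 0.03037 mol
n(N2) = (1/2) × 0.03037 = 0.01519 mol
V = nRT/P = 0.01519 × 62.36 × 1079.15 / 1660 = 0.6158 L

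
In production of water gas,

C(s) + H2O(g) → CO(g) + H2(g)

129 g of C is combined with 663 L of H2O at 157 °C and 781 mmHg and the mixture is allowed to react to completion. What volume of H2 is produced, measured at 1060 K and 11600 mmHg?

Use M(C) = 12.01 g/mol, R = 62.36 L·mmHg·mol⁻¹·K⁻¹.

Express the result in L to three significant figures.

n(C) = 129 / 12.01 = 10.74 mol
n(H2O) = PV/RT = (781 × 663) / (62.36 × 430.15) = 19.30 mol
For 10.74 mol C, stoichiometry requires (1/1) × 10.74 = 10.74 mol H2O; 19.30 mol is available, so C is limiting.
n(H2) = (1/1) × 10.74 = 10.74 mol
V(H2) = nRT/P = 10.74 × 62.36 × 1060 / 11600 = 61.20 L

61.2 L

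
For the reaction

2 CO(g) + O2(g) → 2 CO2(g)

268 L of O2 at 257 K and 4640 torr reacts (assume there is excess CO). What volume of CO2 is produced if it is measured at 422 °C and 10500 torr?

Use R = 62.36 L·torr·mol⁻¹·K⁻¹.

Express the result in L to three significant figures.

641 L

n(O2) = PV/RT = (4640 × 268) / (62.36 × 257) = 77.59 mol
n(CO2) = (2/1) × 77.59 = 155.2 mol
V = nRT/P = 155.2 × 62.36 × 695.15 / 10500 = 640.7 L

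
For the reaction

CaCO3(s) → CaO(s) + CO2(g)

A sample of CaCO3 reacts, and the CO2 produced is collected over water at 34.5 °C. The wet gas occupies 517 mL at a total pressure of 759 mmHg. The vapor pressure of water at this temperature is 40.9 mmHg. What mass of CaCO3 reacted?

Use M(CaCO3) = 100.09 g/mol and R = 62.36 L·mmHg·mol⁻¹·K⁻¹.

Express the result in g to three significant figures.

1.94 g

P(CO2) = 759 − 40.9 = 718.1 mmHg
n(CO2) = PV/RT = (718.1 × 0.5170) / (62.36 × 307.65) = 0.01935 mol
n(CaCO3) = (1/1) × 0.01935 = 0.01935 mol
m(CaCO3) = 0.01935 × 100.09 = 1.937 g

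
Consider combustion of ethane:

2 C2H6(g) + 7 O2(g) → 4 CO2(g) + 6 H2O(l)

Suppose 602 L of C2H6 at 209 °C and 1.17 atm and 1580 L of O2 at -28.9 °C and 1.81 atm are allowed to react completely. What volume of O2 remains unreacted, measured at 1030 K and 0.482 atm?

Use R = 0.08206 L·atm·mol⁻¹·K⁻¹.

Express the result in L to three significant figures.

n(C2H6) = PV/RT = (1.17 × 602) / (0.08206 × 482.15) = 17.80 mol
n(O2) = PV/RT = (1.81 × 1580) / (0.08206 × 244.25) = 142.7 mol
For 17.80 mol C2H6, stoichiometry requires (7/2) × 17.80 = 62.30 mol O2; 142.7 mol is available, so C2H6 is limiting.
n(O2) consumed = (7/2) × 17.80 = 62.30 mol; remaining = 142.7 − 62.30 = 80.40 mol
V(O2) = nRT/P = 80.40 × 0.08206 × 1030 / 0.482 = 14100 L

14100 L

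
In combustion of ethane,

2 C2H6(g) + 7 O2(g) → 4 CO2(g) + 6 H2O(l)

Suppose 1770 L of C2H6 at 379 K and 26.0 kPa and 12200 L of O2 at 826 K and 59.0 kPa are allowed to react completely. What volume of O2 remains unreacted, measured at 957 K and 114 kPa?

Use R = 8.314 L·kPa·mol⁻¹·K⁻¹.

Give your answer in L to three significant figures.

n(C2H6) = PV/RT = (26.0 × 1770) / (8.314 × 379) = 14.60 mol
n(O2) = PV/RT = (59.0 × 12200) / (8.314 × 826) = 104.8 mol
For 14.60 mol C2H6, stoichiometry requires (7/2) × 14.60 = 51.10 mol O2; 104.8 mol is available, so C2H6 is limiting.
n(O2) consumed = (7/2) × 14.60 = 51.10 mol; remaining = 104.8 − 51.10 = 53.70 mol
V(O2) = nRT/P = 53.70 × 8.314 × 957 / 114 = 3748 L

3750 L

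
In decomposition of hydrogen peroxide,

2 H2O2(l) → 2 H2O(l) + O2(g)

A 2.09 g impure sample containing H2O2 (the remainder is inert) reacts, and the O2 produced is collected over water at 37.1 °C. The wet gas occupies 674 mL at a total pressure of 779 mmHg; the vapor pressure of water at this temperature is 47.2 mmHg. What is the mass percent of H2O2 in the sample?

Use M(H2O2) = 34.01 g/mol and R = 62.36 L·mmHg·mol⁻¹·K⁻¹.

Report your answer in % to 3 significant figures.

83.0 %

P(O2) = 779 − 47.2 = 731.8 mmHg
n(O2) = PV/RT = (731.8 × 0.6740) / (62.36 × 310.25) = 0.02549 mol
n(H2O2) = (2/1) × 0.02549 = 0.05098 mol
m(H2O2) = 0.05098 × 34.01 = 1.734 g
%H2O2 = 1.734 / 2.09 × 100 = 82.97%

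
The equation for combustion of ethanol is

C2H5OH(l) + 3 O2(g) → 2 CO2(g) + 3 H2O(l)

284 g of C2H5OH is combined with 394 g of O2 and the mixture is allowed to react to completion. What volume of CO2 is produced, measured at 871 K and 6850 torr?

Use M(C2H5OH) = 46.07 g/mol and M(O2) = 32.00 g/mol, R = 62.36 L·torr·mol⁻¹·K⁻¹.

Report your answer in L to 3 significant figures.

n(C2H5OH) = 284 / 46.07 = 6.165 mol
n(O2) = 394 / 32.00 = 12.31 mol
For 6.165 mol C2H5OH, stoichiometry requires (3/1) × 6.165 = 18.50 mol O2; 12.31 mol is available, so O2 is limiting.
n(CO2) = (2/3) × 12.31 = 8.207 mol
V(CO2) = nRT/P = 8.207 × 62.36 × 871 / 6850 = 65.08 L

65.1 L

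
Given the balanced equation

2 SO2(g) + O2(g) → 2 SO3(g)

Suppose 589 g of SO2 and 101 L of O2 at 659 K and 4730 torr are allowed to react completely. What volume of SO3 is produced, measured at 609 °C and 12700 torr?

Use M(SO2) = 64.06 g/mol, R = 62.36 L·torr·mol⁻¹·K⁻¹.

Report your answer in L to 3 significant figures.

39.8 L

n(SO2) = 589 / 64.06 = 9.195 mol
n(O2) = PV/RT = (4730 × 101) / (62.36 × 659) = 11.62 mol
For 9.195 mol SO2, stoichiometry requires (1/2) × 9.195 = 4.598 mol O2; 11.62 mol is available, so SO2 is limiting.
n(SO3) = (2/2) × 9.195 = 9.195 mol
V(SO3) = nRT/P = 9.195 × 62.36 × 882.15 / 12700 = 39.83 L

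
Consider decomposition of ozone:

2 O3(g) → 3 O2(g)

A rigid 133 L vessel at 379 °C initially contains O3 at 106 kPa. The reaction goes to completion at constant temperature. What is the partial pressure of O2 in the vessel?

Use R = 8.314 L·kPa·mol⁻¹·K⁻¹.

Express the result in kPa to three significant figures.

159 kPa

n(O3)₀ = PV/RT = (106 × 133) / (8.314 × 652.15) = 2.600 mol
n(O2) = (3/2) × 2.600 = 3.900 mol
P(O2) = nRT/V = 3.900 × 8.314 × 652.15 / 133 = 159.0 kPa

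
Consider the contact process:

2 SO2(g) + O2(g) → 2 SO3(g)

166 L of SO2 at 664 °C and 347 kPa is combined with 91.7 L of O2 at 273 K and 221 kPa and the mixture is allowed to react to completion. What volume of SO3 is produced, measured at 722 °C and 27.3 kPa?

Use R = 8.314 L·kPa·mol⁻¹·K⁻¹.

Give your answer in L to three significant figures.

n(SO2) = PV/RT = (347 × 166) / (8.314 × 937.15) = 7.393 mol
n(O2) = PV/RT = (221 × 91.7) / (8.314 × 273) = 8.929 mol
For 7.393 mol SO2, stoichiometry requires (1/2) × 7.393 = 3.696 mol O2; 8.929 mol is available, so SO2 is limiting.
n(SO3) = (2/2) × 7.393 = 7.393 mol
V(SO3) = nRT/P = 7.393 × 8.314 × 995.15 / 27.3 = 2241 L

2240 L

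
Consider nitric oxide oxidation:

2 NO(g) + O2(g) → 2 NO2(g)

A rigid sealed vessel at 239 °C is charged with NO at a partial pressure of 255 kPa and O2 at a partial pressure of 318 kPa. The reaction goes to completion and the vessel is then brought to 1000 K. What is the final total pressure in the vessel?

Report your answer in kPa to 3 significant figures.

870 kPa

Because the vessel is rigid and T is held at 239 °C, work the stoichiometry in partial pressures (P_i = n_iRT/V).
P(O2) required for 255 kPa of NO = (1/2) × 255 = 127.5 kPa; available 318 kPa, so NO is limiting.
P(O2) remaining = 318 − (1/2) × 255 = 190.5 kPa
P(gaseous products) = (2)/2 × 255 = 255.0 kPa
P_total at 239 °C = 190.5 + 255.0 = 445.5 kPa
Scaling to 1000 K: P = 445.5 × 1000/512.15 = 869.9 kPa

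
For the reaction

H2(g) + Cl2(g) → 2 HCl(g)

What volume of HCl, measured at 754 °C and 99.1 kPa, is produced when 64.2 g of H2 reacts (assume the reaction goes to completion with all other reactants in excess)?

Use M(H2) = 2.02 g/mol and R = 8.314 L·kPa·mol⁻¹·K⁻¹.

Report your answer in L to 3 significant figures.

5480 L

n(H2) = 64.20 / 2.02 = 31.78 mol
n(HCl) = (2/1) × 31.78 = 63.56 mol
V = nRT/P = 63.56 × 8.314 × 1027.15 / 99.1 = 5477 L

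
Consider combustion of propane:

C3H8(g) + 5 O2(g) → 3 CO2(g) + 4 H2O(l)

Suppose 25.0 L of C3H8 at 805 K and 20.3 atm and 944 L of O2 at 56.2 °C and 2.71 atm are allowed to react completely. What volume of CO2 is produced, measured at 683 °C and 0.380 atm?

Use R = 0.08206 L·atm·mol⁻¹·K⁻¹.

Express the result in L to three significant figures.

n(C3H8) = PV/RT = (20.3 × 25.0) / (0.08206 × 805) = 7.683 mol
n(O2) = PV/RT = (2.71 × 944) / (0.08206 × 329.35) = 94.66 mol
For 7.683 mol C3H8, stoichiometry requires (5/1) × 7.683 = 38.41 mol O2; 94.66 mol is available, so C3H8 is limiting.
n(CO2) = (3/1) × 7.683 = 23.05 mol
V(CO2) = nRT/P = 23.05 × 0.08206 × 956.15 / 0.380 = 4759 L

4760 L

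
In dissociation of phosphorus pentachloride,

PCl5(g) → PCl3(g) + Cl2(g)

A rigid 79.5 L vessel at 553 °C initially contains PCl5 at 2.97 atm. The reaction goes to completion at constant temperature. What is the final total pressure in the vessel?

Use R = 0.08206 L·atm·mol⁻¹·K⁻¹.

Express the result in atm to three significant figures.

5.94 atm

Rigid vessel, constant T ⇒ P scales with total gas moles (1 → 2).
P_final = (2/1) × 2.97 = 5.940 atm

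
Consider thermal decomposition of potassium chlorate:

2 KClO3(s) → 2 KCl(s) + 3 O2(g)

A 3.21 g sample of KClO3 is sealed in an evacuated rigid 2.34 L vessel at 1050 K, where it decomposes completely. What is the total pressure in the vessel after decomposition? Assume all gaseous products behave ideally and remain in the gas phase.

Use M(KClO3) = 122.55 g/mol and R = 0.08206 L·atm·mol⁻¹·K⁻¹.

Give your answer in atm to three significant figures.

n(KClO3) = 3.21 / 122.55 = 0.02619 mol
n(gas produced) = (3/2) × 0.02619 = 0.03929 mol
P = nRT/V = 0.03929 × 0.08206 × 1050 / 2.34 = 1.447 atm

1.45 atm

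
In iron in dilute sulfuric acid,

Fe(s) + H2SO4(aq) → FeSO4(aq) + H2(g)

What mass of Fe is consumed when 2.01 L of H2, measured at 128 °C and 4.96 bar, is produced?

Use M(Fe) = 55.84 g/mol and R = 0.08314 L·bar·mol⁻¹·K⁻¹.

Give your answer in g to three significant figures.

n(H2) = PV/RT = (4.96 × 2.01) / (0.08314 × 401.15) = 0.2989 mol
n(Fe) = (1/1) × 0.2989 = 0.2989 mol
m(Fe) = 0.2989 × 55.84 = 16.69 g

16.7 g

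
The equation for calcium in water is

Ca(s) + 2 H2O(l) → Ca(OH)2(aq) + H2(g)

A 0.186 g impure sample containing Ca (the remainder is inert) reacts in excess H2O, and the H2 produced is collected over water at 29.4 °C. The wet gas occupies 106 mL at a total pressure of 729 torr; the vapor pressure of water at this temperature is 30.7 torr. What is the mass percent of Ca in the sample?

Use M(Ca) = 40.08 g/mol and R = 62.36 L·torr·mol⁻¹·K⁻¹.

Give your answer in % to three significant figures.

P(H2) = 729 − 30.7 = 698.3 torr
n(H2) = PV/RT = (698.3 × 0.1060) / (62.36 × 302.55) = 0.003923 mol
n(Ca) = (1/1) × 0.003923 = 0.003923 mol
m(Ca) = 0.003923 × 40.08 = 0.1572 g
%Ca = 0.1572 / 0.186 × 100 = 84.52%

84.5 %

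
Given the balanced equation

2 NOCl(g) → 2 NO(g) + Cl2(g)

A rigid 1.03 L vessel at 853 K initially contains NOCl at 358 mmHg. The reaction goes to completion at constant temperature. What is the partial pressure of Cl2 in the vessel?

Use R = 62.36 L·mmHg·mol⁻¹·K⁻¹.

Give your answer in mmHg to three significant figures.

n(NOCl)₀ = PV/RT = (358 × 1.03) / (62.36 × 853) = 0.006932 mol
n(Cl2) = (1/2) × 0.006932 = 0.003466 mol
P(Cl2) = nRT/V = 0.003466 × 62.36 × 853 / 1.03 = 179.0 mmHg

179 mmHg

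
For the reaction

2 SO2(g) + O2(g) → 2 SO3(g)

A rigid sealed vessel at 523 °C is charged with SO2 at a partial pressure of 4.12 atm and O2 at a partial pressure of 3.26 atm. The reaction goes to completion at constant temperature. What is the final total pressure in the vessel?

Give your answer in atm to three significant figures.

With V and T fixed, P_i ∝ n_i, so the mole ratios apply directly to partial pressures at 523 °C.
P(O2) required for 4.12 atm of SO2 = (1/2) × 4.12 = 2.060 atm; available 3.26 atm, so SO2 is limiting.
P(O2) remaining = 3.26 − (1/2) × 4.12 = 1.200 atm
P(gaseous products) = (2)/2 × 4.12 = 4.120 atm
P_total at 523 °C = 1.200 + 4.120 = 5.320 atm

5.32 atm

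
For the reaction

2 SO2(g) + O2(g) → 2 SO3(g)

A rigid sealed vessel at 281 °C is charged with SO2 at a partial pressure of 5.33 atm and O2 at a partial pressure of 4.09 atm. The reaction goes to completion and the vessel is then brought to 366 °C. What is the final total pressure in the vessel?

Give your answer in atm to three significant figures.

7.79 atm

With V and T fixed, P_i ∝ n_i, so the mole ratios apply directly to partial pressures at 281 °C.
P(O2) required for 5.33 atm of SO2 = (1/2) × 5.33 = 2.665 atm; available 4.09 atm, so SO2 is limiting.
P(O2) remaining = 4.09 − (1/2) × 5.33 = 1.425 atm
P(gaseous products) = (2)/2 × 5.33 = 5.330 atm
P_total at 281 °C = 1.425 + 5.330 = 6.755 atm
Scaling to 366 °C: P = 6.755 × 639.15/554.15 = 7.791 atm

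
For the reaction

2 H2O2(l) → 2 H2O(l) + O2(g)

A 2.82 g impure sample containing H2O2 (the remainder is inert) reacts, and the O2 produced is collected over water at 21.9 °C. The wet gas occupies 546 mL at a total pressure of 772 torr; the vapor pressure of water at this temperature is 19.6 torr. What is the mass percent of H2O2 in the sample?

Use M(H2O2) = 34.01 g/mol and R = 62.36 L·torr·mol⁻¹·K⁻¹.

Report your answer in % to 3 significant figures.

53.9 %

P(O2) = 772 − 19.6 = 752.4 torr
n(O2) = PV/RT = (752.4 × 0.5460) / (62.36 × 295.05) = 0.02233 mol
n(H2O2) = (2/1) × 0.02233 = 0.04466 mol
m(H2O2) = 0.04466 × 34.01 = 1.519 g
%H2O2 = 1.519 / 2.82 × 100 = 53.87%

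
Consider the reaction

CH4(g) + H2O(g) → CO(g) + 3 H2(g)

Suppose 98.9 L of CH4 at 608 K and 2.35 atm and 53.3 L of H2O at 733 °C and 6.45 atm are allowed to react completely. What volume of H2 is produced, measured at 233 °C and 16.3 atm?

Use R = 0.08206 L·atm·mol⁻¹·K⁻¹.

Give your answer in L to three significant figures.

31.8 L

n(CH4) = PV/RT = (2.35 × 98.9) / (0.08206 × 608) = 4.658 mol
n(H2O) = PV/RT = (6.45 × 53.3) / (0.08206 × 1006.15) = 4.164 mol
For 4.658 mol CH4, stoichiometry requires (1/1) × 4.658 = 4.658 mol H2O; 4.164 mol is available, so H2O is limiting.
n(H2) = (3/1) × 4.164 = 12.49 mol
V(H2) = nRT/P = 12.49 × 0.08206 × 506.15 / 16.3 = 31.83 L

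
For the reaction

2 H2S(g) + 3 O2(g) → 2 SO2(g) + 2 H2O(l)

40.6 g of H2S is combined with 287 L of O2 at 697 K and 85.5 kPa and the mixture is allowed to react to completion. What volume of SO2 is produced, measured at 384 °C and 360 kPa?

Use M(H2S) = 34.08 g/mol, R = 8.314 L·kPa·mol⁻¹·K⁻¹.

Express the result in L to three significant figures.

18.1 L

n(H2S) = 40.6 / 34.08 = 1.191 mol
n(O2) = PV/RT = (85.5 × 287) / (8.314 × 697) = 4.235 mol
For 1.191 mol H2S, stoichiometry requires (3/2) × 1.191 = 1.787 mol O2; 4.235 mol is available, so H2S is limiting.
n(SO2) = (2/2) × 1.191 = 1.191 mol
V(SO2) = nRT/P = 1.191 × 8.314 × 657.15 / 360 = 18.08 L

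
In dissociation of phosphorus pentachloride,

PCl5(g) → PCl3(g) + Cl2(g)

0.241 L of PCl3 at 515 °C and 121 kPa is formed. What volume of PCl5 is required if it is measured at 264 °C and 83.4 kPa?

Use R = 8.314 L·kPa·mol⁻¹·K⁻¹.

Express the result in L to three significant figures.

0.238 L

n(PCl3) = PV/RT = (121 × 0.241) / (8.314 × 788.15) = 0.004450 mol
n(PCl5) = (1/1) × 0.004450 = 0.004450 mol
V = nRT/P = 0.004450 × 8.314 × 537.15 / 83.4 = 0.2383 L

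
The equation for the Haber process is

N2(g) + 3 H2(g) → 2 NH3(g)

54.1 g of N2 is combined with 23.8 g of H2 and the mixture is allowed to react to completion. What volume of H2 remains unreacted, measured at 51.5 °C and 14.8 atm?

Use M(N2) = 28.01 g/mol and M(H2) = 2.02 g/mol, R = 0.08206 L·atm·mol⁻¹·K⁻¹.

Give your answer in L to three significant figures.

10.8 L

n(N2) = 54.1 / 28.01 = 1.931 mol
n(H2) = 23.8 / 2.02 = 11.78 mol
For 1.931 mol N2, stoichiometry requires (3/1) × 1.931 = 5.793 mol H2; 11.78 mol is available, so N2 is limiting.
n(H2) consumed = (3/1) × 1.931 = 5.793 mol; remaining = 11.78 − 5.793 = 5.987 mol
V(H2) = nRT/P = 5.987 × 0.08206 × 324.65 / 14.8 = 10.78 L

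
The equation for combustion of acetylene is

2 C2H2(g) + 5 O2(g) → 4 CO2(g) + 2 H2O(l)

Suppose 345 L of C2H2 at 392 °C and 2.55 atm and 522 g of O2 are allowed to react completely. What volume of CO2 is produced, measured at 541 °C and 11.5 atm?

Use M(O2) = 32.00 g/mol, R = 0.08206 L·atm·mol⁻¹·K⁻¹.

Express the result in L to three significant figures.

75.8 L

n(C2H2) = PV/RT = (2.55 × 345) / (0.08206 × 665.15) = 16.12 mol
n(O2) = 522 / 32.00 = 16.31 mol
For 16.12 mol C2H2, stoichiometry requires (5/2) × 16.12 = 40.30 mol O2; 16.31 mol is available, so O2 is limiting.
n(CO2) = (4/5) × 16.31 = 13.05 mol
V(CO2) = nRT/P = 13.05 × 0.08206 × 814.15 / 11.5 = 75.81 L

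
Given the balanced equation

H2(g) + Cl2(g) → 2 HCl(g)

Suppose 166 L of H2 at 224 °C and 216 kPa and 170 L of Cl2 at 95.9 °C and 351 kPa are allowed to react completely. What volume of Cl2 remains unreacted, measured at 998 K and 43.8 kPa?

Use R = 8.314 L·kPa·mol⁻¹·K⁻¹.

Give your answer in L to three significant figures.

n(H2) = PV/RT = (216 × 166) / (8.314 × 497.15) = 8.675 mol
n(Cl2) = PV/RT = (351 × 170) / (8.314 × 369.05) = 19.45 mol
For 8.675 mol H2, stoichiometry requires (1/1) × 8.675 = 8.675 mol Cl2; 19.45 mol is available, so H2 is limiting.
n(Cl2) consumed = (1/1) × 8.675 = 8.675 mol; remaining = 19.45 − 8.675 = 10.77 mol
V(Cl2) = nRT/P = 10.77 × 8.314 × 998 / 43.8 = 2040 L

2040 L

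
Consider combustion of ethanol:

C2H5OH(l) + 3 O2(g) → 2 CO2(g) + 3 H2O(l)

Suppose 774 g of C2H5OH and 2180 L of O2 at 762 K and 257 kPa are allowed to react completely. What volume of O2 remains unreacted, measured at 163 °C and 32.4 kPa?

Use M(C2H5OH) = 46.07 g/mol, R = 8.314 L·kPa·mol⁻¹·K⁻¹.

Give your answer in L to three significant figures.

n(C2H5OH) = 774 / 46.07 = 16.80 mol
n(O2) = PV/RT = (257 × 2180) / (8.314 × 762) = 88.44 mol
For 16.80 mol C2H5OH, stoichiometry requires (3/1) × 16.80 = 50.40 mol O2; 88.44 mol is available, so C2H5OH is limiting.
n(O2) consumed = (3/1) × 16.80 = 50.40 mol; remaining = 88.44 − 50.40 = 38.04 mol
V(O2) = nRT/P = 38.04 × 8.314 × 436.15 / 32.4 = 4257 L

4260 L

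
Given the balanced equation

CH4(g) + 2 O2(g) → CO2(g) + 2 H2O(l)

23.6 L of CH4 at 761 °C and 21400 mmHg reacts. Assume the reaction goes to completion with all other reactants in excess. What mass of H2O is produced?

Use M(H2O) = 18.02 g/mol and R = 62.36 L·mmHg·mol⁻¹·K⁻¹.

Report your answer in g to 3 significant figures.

282 g

n(CH4) = PV/RT = (21400 × 23.6) / (62.36 × 1034.15) = 7.831 mol
n(H2O) = (2/1) × 7.831 = 15.66 mol
m(H2O) = 15.66 × 18.02 = 282.2 g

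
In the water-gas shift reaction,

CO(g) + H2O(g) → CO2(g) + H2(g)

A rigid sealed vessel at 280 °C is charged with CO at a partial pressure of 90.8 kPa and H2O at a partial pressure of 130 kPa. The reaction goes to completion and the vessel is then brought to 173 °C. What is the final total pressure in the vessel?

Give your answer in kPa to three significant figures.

178 kPa

At constant V, partial pressures at 280 °C are proportional to moles, so apply stoichiometry directly to pressures.
P(H2O) required for 90.8 kPa of CO = (1/1) × 90.8 = 90.80 kPa; available 130 kPa, so CO is limiting.
P(H2O) remaining = 130 − (1/1) × 90.8 = 39.20 kPa
P(gaseous products) = (1+1)/1 × 90.8 = 181.6 kPa
P_total at 280 °C = 39.20 + 181.6 = 220.8 kPa
Scaling to 173 °C: P = 220.8 × 446.15/553.15 = 178.1 kPa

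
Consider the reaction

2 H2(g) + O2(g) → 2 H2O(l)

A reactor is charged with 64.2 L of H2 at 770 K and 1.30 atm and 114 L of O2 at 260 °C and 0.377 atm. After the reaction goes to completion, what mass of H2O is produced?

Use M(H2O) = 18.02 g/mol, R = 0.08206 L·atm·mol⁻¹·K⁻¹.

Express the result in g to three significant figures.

23.8 g

n(H2) = PV/RT = (1.30 × 64.2) / (0.08206 × 770) = 1.321 mol
n(O2) = PV/RT = (0.377 × 114) / (0.08206 × 533.15) = 0.9823 mol
For 1.321 mol H2, stoichiometry requires (1/2) × 1.321 = 0.6605 mol O2; 0.9823 mol is available, so H2 is limiting.
n(H2O) = (2/2) × 1.321 = 1.321 mol
m(H2O) = 1.321 × 18.02 = 23.80 g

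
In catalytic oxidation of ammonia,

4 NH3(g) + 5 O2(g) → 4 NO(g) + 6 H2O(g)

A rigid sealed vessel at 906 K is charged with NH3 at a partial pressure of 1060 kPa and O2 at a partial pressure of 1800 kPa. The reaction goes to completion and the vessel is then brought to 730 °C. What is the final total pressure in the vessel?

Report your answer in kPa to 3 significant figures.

Because the vessel is rigid and T is held at 906 K, work the stoichiometry in partial pressures (P_i = n_iRT/V).
P(O2) required for 1060 kPa of NH3 = (5/4) × 1060 = 1325 kPa; available 1800 kPa, so NH3 is limiting.
P(O2) remaining = 1800 − (5/4) × 1060 = 475.0 kPa
P(gaseous products) = (4+6)/4 × 1060 = 2650 kPa
P_total at 906 K = 475.0 + 2650 = 3125 kPa
Scaling to 730 °C: P = 3125 × 1003.15/906 = 3460 kPa

3460 kPa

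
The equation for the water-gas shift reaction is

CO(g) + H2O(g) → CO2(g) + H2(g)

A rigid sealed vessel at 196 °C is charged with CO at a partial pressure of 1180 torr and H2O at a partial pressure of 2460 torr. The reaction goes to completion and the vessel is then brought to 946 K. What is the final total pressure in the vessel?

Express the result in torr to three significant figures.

With V and T fixed, P_i ∝ n_i, so the mole ratios apply directly to partial pressures at 196 °C.
P(H2O) required for 1180 torr of CO = (1/1) × 1180 = 1180 torr; available 2460 torr, so CO is limiting.
P(H2O) remaining = 2460 − (1/1) × 1180 = 1280 torr
P(gaseous products) = (1+1)/1 × 1180 = 2360 torr
P_total at 196 °C = 1280 + 2360 = 3640 torr
Scaling to 946 K: P = 3640 × 946/469.15 = 7340 torr

7340 torr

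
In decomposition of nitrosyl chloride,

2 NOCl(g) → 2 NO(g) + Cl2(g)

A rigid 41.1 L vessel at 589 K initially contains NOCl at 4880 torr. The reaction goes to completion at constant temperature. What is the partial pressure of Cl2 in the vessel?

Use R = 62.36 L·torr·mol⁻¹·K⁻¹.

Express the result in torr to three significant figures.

n(NOCl)₀ = PV/RT = (4880 × 41.1) / (62.36 × 589) = 5.461 mol
n(Cl2) = (1/2) × 5.461 = 2.731 mol
P(Cl2) = nRT/V = 2.731 × 62.36 × 589 / 41.1 = 2441 torr

2440 torr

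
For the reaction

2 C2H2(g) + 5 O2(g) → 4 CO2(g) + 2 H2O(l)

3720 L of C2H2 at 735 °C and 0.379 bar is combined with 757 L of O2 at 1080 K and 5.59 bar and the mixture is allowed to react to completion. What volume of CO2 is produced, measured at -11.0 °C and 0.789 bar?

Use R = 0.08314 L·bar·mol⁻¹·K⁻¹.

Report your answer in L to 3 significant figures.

n(C2H2) = PV/RT = (0.379 × 3720) / (0.08314 × 1008.15) = 16.82 mol
n(O2) = PV/RT = (5.59 × 757) / (0.08314 × 1080) = 47.13 mol
For 16.82 mol C2H2, stoichiometry requires (5/2) × 16.82 = 42.05 mol O2; 47.13 mol is available, so C2H2 is limiting.
n(CO2) = (4/2) × 16.82 = 33.64 mol
V(CO2) = nRT/P = 33.64 × 0.08314 × 262.15 / 0.789 = 929.3 L

929 L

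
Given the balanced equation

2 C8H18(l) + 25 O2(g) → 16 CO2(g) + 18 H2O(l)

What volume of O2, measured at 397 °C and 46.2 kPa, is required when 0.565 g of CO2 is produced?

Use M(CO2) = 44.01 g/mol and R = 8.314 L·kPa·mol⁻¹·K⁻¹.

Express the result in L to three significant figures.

2.42 L

n(CO2) = 0.5650 / 44.01 = 0.01284 mol
n(O2) = (25/16) × 0.01284 = 0.02006 mol
V = nRT/P = 0.02006 × 8.314 × 670.15 / 46.2 = 2.419 L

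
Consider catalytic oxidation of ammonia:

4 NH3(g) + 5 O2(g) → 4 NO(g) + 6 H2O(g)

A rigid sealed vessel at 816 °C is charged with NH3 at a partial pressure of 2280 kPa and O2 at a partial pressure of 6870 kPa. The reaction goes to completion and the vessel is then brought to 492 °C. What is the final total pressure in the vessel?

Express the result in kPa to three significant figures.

With V and T fixed, P_i ∝ n_i, so the mole ratios apply directly to partial pressures at 816 °C.
P(O2) required for 2280 kPa of NH3 = (5/4) × 2280 = 2850 kPa; available 6870 kPa, so NH3 is limiting.
P(O2) remaining = 6870 − (5/4) × 2280 = 4020 kPa
P(gaseous products) = (4+6)/4 × 2280 = 5700 kPa
P_total at 816 °C = 4020 + 5700 = 9720 kPa
Scaling to 492 °C: P = 9720 × 765.15/1089.15 = 6828 kPa

6830 kPa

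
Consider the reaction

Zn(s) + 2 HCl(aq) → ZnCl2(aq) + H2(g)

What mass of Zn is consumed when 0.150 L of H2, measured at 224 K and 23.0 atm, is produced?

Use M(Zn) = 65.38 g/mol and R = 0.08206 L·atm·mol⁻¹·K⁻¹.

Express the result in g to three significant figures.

12.3 g

n(H2) = PV/RT = (23.0 × 0.150) / (0.08206 × 224) = 0.1877 mol
n(Zn) = (1/1) × 0.1877 = 0.1877 mol
m(Zn) = 0.1877 × 65.38 = 12.27 g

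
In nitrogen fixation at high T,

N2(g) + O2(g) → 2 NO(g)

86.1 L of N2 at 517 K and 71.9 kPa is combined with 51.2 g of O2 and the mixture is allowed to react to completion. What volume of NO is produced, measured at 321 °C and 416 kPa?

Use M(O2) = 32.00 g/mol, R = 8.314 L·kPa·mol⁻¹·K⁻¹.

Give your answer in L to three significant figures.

n(N2) = PV/RT = (71.9 × 86.1) / (8.314 × 517) = 1.440 mol
n(O2) = 51.2 / 32.00 = 1.600 mol
For 1.440 mol N2, stoichiometry requires (1/1) × 1.440 = 1.440 mol O2; 1.600 mol is available, so N2 is limiting.
n(NO) = (2/1) × 1.440 = 2.880 mol
V(NO) = nRT/P = 2.880 × 8.314 × 594.15 / 416 = 34.20 L

34.2 L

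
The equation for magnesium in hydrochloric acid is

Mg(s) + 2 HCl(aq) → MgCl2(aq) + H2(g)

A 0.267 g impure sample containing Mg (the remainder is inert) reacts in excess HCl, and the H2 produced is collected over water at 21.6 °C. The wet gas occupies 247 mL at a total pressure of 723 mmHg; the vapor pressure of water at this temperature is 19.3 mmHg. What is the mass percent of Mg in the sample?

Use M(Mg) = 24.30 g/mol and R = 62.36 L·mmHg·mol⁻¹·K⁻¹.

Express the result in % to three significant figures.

86.1 %

P(H2) = 723 − 19.3 = 703.7 mmHg
n(H2) = PV/RT = (703.7 × 0.2470) / (62.36 × 294.75) = 0.009456 mol
n(Mg) = (1/1) × 0.009456 = 0.009456 mol
m(Mg) = 0.009456 × 24.30 = 0.2298 g
%Mg = 0.2298 / 0.267 × 100 = 86.07%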